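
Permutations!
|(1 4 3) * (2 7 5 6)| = |(1 4 3)(2 7 5 6)| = 12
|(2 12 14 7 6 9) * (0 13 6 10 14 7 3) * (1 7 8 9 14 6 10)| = 12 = |(0 13 10 6 14 3)(1 7)(2 12 8 9)|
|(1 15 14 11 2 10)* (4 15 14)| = |(1 14 11 2 10)(4 15)| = 10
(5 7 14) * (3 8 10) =[0, 1, 2, 8, 4, 7, 6, 14, 10, 9, 3, 11, 12, 13, 5] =(3 8 10)(5 7 14)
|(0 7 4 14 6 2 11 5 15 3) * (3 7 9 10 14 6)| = 35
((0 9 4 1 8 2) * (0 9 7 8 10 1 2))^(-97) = (0 8 7)(1 10)(2 4 9)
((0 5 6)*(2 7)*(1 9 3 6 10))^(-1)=((0 5 10 1 9 3 6)(2 7))^(-1)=(0 6 3 9 1 10 5)(2 7)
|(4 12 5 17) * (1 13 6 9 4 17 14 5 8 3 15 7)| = |(17)(1 13 6 9 4 12 8 3 15 7)(5 14)| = 10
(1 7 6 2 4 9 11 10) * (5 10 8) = (1 7 6 2 4 9 11 8 5 10) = [0, 7, 4, 3, 9, 10, 2, 6, 5, 11, 1, 8]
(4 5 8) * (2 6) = (2 6)(4 5 8) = [0, 1, 6, 3, 5, 8, 2, 7, 4]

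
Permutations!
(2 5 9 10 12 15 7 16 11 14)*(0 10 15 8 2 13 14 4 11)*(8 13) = (0 10 12 13 14 8 2 5 9 15 7 16)(4 11) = [10, 1, 5, 3, 11, 9, 6, 16, 2, 15, 12, 4, 13, 14, 8, 7, 0]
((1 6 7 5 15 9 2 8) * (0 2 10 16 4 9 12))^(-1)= (0 12 15 5 7 6 1 8 2)(4 16 10 9)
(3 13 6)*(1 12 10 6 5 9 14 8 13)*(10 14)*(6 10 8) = (1 12 14 6 3)(5 9 8 13) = [0, 12, 2, 1, 4, 9, 3, 7, 13, 8, 10, 11, 14, 5, 6]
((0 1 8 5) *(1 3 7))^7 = ((0 3 7 1 8 5))^7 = (0 3 7 1 8 5)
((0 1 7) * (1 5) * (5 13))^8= ((0 13 5 1 7))^8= (0 1 13 7 5)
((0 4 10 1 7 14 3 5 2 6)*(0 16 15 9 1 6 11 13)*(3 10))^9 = ((0 4 3 5 2 11 13)(1 7 14 10 6 16 15 9))^9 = (0 3 2 13 4 5 11)(1 7 14 10 6 16 15 9)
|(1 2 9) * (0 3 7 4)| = |(0 3 7 4)(1 2 9)| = 12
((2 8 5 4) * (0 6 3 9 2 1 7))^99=((0 6 3 9 2 8 5 4 1 7))^99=(0 7 1 4 5 8 2 9 3 6)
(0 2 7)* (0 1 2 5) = (0 5)(1 2 7) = [5, 2, 7, 3, 4, 0, 6, 1]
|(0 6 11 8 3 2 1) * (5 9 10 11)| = |(0 6 5 9 10 11 8 3 2 1)| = 10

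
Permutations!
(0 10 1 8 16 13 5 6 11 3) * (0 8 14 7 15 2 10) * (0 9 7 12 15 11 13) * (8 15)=(0 9 7 11 3 15 2 10 1 14 12 8 16)(5 6 13)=[9, 14, 10, 15, 4, 6, 13, 11, 16, 7, 1, 3, 8, 5, 12, 2, 0]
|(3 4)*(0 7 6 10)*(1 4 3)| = |(0 7 6 10)(1 4)| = 4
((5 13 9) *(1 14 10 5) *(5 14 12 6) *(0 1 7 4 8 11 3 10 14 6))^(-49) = (14)(0 12 1)(3 10 6 5 13 9 7 4 8 11)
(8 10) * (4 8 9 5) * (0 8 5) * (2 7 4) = (0 8 10 9)(2 7 4 5) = [8, 1, 7, 3, 5, 2, 6, 4, 10, 0, 9]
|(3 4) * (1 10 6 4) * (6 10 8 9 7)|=|(10)(1 8 9 7 6 4 3)|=7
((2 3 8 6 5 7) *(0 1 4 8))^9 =(8)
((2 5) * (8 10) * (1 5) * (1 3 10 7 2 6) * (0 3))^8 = (0 10 7)(1 6 5)(2 3 8)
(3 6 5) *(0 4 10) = (0 4 10)(3 6 5) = [4, 1, 2, 6, 10, 3, 5, 7, 8, 9, 0]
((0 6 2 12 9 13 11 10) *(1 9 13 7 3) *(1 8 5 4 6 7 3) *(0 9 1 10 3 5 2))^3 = (0 9 6 10 4 7 5)(2 11)(3 12)(8 13)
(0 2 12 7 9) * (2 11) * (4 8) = (0 11 2 12 7 9)(4 8) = [11, 1, 12, 3, 8, 5, 6, 9, 4, 0, 10, 2, 7]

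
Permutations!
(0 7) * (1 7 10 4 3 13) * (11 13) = (0 10 4 3 11 13 1 7) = [10, 7, 2, 11, 3, 5, 6, 0, 8, 9, 4, 13, 12, 1]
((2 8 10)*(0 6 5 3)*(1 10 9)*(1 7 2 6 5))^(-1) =((0 5 3)(1 10 6)(2 8 9 7))^(-1) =(0 3 5)(1 6 10)(2 7 9 8)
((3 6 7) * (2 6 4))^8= (2 3 6 4 7)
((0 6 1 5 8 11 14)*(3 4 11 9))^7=(0 4 8 6 11 9 1 14 3 5)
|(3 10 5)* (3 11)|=4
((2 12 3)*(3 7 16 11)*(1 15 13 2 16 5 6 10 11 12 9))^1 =((1 15 13 2 9)(3 16 12 7 5 6 10 11))^1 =(1 15 13 2 9)(3 16 12 7 5 6 10 11)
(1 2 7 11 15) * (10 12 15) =(1 2 7 11 10 12 15) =[0, 2, 7, 3, 4, 5, 6, 11, 8, 9, 12, 10, 15, 13, 14, 1]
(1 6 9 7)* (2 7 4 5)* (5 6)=(1 5 2 7)(4 6 9)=[0, 5, 7, 3, 6, 2, 9, 1, 8, 4]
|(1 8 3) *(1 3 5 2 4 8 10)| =4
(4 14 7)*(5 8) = (4 14 7)(5 8) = [0, 1, 2, 3, 14, 8, 6, 4, 5, 9, 10, 11, 12, 13, 7]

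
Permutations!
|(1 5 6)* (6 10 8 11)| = 6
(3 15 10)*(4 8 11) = [0, 1, 2, 15, 8, 5, 6, 7, 11, 9, 3, 4, 12, 13, 14, 10] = (3 15 10)(4 8 11)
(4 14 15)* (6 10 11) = (4 14 15)(6 10 11) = [0, 1, 2, 3, 14, 5, 10, 7, 8, 9, 11, 6, 12, 13, 15, 4]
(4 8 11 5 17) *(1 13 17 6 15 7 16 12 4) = (1 13 17)(4 8 11 5 6 15 7 16 12) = [0, 13, 2, 3, 8, 6, 15, 16, 11, 9, 10, 5, 4, 17, 14, 7, 12, 1]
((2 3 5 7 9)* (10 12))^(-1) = (2 9 7 5 3)(10 12)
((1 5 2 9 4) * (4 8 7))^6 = ((1 5 2 9 8 7 4))^6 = (1 4 7 8 9 2 5)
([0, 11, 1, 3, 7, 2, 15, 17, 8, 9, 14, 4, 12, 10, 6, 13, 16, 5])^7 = (17)(6 13 14 15 10)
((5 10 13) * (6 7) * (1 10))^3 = ((1 10 13 5)(6 7))^3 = (1 5 13 10)(6 7)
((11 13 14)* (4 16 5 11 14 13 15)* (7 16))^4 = ((4 7 16 5 11 15))^4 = (4 11 16)(5 7 15)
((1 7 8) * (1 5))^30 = (1 8)(5 7)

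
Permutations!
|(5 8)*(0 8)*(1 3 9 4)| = |(0 8 5)(1 3 9 4)| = 12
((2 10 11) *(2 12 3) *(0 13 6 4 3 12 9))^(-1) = (0 9 11 10 2 3 4 6 13)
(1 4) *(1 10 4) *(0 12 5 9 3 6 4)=(0 12 5 9 3 6 4 10)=[12, 1, 2, 6, 10, 9, 4, 7, 8, 3, 0, 11, 5]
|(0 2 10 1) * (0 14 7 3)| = |(0 2 10 1 14 7 3)| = 7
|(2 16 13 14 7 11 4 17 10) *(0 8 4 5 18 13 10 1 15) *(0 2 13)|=15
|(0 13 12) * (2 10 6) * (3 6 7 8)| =6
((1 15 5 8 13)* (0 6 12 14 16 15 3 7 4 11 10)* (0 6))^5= (1 10 15 3 6 5 7 12 8 4 14 13 11 16)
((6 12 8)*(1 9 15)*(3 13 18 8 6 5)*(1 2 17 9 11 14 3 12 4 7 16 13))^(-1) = ((1 11 14 3)(2 17 9 15)(4 7 16 13 18 8 5 12 6))^(-1) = (1 3 14 11)(2 15 9 17)(4 6 12 5 8 18 13 16 7)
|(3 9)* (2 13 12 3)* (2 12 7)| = 3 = |(2 13 7)(3 9 12)|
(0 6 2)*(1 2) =[6, 2, 0, 3, 4, 5, 1] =(0 6 1 2)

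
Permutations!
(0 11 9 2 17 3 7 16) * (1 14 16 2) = (0 11 9 1 14 16)(2 17 3 7) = [11, 14, 17, 7, 4, 5, 6, 2, 8, 1, 10, 9, 12, 13, 16, 15, 0, 3]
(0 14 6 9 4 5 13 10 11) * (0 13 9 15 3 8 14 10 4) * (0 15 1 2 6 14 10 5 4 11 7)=(0 5 9 15 3 8 10 7)(1 2 6)(11 13)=[5, 2, 6, 8, 4, 9, 1, 0, 10, 15, 7, 13, 12, 11, 14, 3]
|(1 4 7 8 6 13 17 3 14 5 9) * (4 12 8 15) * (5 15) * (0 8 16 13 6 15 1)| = 7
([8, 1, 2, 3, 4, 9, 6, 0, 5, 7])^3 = (0 9 8 7 5)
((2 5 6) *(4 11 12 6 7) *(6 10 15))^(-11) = (2 15 12 4 5 6 10 11 7)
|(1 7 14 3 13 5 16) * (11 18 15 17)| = 28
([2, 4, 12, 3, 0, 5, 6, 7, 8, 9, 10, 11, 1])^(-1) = (0 4 1 12 2)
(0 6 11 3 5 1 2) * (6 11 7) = (0 11 3 5 1 2)(6 7) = [11, 2, 0, 5, 4, 1, 7, 6, 8, 9, 10, 3]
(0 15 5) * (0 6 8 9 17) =[15, 1, 2, 3, 4, 6, 8, 7, 9, 17, 10, 11, 12, 13, 14, 5, 16, 0] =(0 15 5 6 8 9 17)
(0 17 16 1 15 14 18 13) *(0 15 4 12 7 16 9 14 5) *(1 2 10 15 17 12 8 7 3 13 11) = (0 12 3 13 17 9 14 18 11 1 4 8 7 16 2 10 15 5) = [12, 4, 10, 13, 8, 0, 6, 16, 7, 14, 15, 1, 3, 17, 18, 5, 2, 9, 11]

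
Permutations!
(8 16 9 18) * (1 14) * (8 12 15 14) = [0, 8, 2, 3, 4, 5, 6, 7, 16, 18, 10, 11, 15, 13, 1, 14, 9, 17, 12] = (1 8 16 9 18 12 15 14)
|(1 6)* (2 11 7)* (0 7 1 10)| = |(0 7 2 11 1 6 10)| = 7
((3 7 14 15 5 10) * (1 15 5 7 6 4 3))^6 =((1 15 7 14 5 10)(3 6 4))^6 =(15)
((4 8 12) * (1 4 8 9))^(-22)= (12)(1 9 4)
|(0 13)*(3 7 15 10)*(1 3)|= 10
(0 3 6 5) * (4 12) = (0 3 6 5)(4 12) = [3, 1, 2, 6, 12, 0, 5, 7, 8, 9, 10, 11, 4]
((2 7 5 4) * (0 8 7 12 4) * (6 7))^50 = (2 4 12)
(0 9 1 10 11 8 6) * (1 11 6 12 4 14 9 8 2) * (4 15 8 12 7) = (0 12 15 8 7 4 14 9 11 2 1 10 6) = [12, 10, 1, 3, 14, 5, 0, 4, 7, 11, 6, 2, 15, 13, 9, 8]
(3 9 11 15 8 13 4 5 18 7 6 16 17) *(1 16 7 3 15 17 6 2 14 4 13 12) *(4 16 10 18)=[0, 10, 14, 9, 5, 4, 7, 2, 12, 11, 18, 17, 1, 13, 16, 8, 6, 15, 3]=(1 10 18 3 9 11 17 15 8 12)(2 14 16 6 7)(4 5)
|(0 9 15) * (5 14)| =|(0 9 15)(5 14)| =6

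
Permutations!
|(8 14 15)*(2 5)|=6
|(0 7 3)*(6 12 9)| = 3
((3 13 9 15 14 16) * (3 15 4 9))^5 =((3 13)(4 9)(14 16 15))^5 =(3 13)(4 9)(14 15 16)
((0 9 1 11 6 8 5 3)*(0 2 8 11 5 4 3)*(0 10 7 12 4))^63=((0 9 1 5 10 7 12 4 3 2 8)(6 11))^63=(0 3 7 1 8 4 10 9 2 12 5)(6 11)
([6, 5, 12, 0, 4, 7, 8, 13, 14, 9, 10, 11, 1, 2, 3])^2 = [8, 7, 1, 6, 4, 13, 14, 2, 3, 9, 10, 11, 5, 12, 0]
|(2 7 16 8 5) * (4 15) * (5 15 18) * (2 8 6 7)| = |(4 18 5 8 15)(6 7 16)| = 15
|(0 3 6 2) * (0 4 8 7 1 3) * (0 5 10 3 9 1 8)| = 14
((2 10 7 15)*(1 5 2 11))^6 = ((1 5 2 10 7 15 11))^6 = (1 11 15 7 10 2 5)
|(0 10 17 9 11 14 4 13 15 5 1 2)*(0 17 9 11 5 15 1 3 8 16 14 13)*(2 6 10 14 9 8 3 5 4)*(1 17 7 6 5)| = |(0 14 2 7 6 10 8 16 9 4)(1 5)(11 13 17)| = 30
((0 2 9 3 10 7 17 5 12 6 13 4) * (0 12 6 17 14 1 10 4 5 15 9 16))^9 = (1 10 7 14)(3 17)(4 15)(9 12)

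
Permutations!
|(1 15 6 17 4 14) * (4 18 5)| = 8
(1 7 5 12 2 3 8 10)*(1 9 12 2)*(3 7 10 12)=(1 10 9 3 8 12)(2 7 5)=[0, 10, 7, 8, 4, 2, 6, 5, 12, 3, 9, 11, 1]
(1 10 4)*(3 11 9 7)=(1 10 4)(3 11 9 7)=[0, 10, 2, 11, 1, 5, 6, 3, 8, 7, 4, 9]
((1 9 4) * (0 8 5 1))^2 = ((0 8 5 1 9 4))^2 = (0 5 9)(1 4 8)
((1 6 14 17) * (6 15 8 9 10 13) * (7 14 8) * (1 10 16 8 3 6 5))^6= ((1 15 7 14 17 10 13 5)(3 6)(8 9 16))^6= (1 13 17 7)(5 10 14 15)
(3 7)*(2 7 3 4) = [0, 1, 7, 3, 2, 5, 6, 4] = (2 7 4)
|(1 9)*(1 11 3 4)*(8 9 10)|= 7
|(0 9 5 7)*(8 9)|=|(0 8 9 5 7)|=5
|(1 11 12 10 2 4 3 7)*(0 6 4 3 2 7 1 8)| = |(0 6 4 2 3 1 11 12 10 7 8)| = 11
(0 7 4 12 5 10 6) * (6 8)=[7, 1, 2, 3, 12, 10, 0, 4, 6, 9, 8, 11, 5]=(0 7 4 12 5 10 8 6)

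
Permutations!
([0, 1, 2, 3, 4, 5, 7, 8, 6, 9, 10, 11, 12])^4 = [0, 1, 2, 3, 4, 5, 7, 8, 6, 9, 10, 11, 12]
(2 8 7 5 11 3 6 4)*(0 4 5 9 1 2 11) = (0 4 11 3 6 5)(1 2 8 7 9) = [4, 2, 8, 6, 11, 0, 5, 9, 7, 1, 10, 3]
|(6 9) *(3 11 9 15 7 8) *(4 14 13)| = |(3 11 9 6 15 7 8)(4 14 13)| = 21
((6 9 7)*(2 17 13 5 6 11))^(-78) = (2 13 6 7)(5 9 11 17)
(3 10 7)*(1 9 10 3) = (1 9 10 7) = [0, 9, 2, 3, 4, 5, 6, 1, 8, 10, 7]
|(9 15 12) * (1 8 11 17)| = 12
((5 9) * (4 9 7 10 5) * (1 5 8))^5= ((1 5 7 10 8)(4 9))^5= (10)(4 9)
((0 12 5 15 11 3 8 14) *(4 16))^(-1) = ((0 12 5 15 11 3 8 14)(4 16))^(-1) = (0 14 8 3 11 15 5 12)(4 16)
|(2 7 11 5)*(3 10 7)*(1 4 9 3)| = |(1 4 9 3 10 7 11 5 2)| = 9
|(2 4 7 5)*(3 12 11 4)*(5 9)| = |(2 3 12 11 4 7 9 5)| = 8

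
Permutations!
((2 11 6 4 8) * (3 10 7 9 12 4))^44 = ((2 11 6 3 10 7 9 12 4 8))^44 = (2 10 4 6 9)(3 12 11 7 8)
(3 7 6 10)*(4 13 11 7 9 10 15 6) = (3 9 10)(4 13 11 7)(6 15) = [0, 1, 2, 9, 13, 5, 15, 4, 8, 10, 3, 7, 12, 11, 14, 6]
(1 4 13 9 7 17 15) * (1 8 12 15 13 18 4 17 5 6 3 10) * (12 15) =(1 17 13 9 7 5 6 3 10)(4 18)(8 15) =[0, 17, 2, 10, 18, 6, 3, 5, 15, 7, 1, 11, 12, 9, 14, 8, 16, 13, 4]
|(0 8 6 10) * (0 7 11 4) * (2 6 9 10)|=14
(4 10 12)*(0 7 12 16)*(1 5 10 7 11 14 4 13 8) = [11, 5, 2, 3, 7, 10, 6, 12, 1, 9, 16, 14, 13, 8, 4, 15, 0] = (0 11 14 4 7 12 13 8 1 5 10 16)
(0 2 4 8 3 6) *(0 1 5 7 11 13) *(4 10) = [2, 5, 10, 6, 8, 7, 1, 11, 3, 9, 4, 13, 12, 0] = (0 2 10 4 8 3 6 1 5 7 11 13)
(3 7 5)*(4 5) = (3 7 4 5) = [0, 1, 2, 7, 5, 3, 6, 4]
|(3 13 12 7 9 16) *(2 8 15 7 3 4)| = |(2 8 15 7 9 16 4)(3 13 12)| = 21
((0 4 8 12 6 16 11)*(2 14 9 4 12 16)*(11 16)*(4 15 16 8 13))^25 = ((0 12 6 2 14 9 15 16 8 11)(4 13))^25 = (0 9)(2 8)(4 13)(6 16)(11 14)(12 15)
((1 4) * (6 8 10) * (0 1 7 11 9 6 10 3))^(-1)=((0 1 4 7 11 9 6 8 3))^(-1)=(0 3 8 6 9 11 7 4 1)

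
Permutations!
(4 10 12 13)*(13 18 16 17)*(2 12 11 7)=(2 12 18 16 17 13 4 10 11 7)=[0, 1, 12, 3, 10, 5, 6, 2, 8, 9, 11, 7, 18, 4, 14, 15, 17, 13, 16]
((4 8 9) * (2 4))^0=(9)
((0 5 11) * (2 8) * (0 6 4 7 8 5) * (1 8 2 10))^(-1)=((1 8 10)(2 5 11 6 4 7))^(-1)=(1 10 8)(2 7 4 6 11 5)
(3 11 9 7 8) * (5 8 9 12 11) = [0, 1, 2, 5, 4, 8, 6, 9, 3, 7, 10, 12, 11] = (3 5 8)(7 9)(11 12)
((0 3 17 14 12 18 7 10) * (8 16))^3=(0 14 7 3 12 10 17 18)(8 16)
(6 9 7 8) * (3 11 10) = (3 11 10)(6 9 7 8) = [0, 1, 2, 11, 4, 5, 9, 8, 6, 7, 3, 10]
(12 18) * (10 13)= (10 13)(12 18)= [0, 1, 2, 3, 4, 5, 6, 7, 8, 9, 13, 11, 18, 10, 14, 15, 16, 17, 12]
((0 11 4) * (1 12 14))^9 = (14)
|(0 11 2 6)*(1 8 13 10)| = 4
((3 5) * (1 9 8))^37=(1 9 8)(3 5)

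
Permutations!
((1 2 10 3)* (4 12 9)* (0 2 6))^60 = (12)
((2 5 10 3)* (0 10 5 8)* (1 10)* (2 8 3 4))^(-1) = (0 8 3 2 4 10 1)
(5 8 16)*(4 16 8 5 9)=[0, 1, 2, 3, 16, 5, 6, 7, 8, 4, 10, 11, 12, 13, 14, 15, 9]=(4 16 9)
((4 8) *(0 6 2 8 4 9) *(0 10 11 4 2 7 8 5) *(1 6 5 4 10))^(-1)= (0 5)(1 9 8 7 6)(2 4)(10 11)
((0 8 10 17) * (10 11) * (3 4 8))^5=((0 3 4 8 11 10 17))^5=(0 10 8 3 17 11 4)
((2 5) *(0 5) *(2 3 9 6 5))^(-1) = ((0 2)(3 9 6 5))^(-1) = (0 2)(3 5 6 9)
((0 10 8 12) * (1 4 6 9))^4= (12)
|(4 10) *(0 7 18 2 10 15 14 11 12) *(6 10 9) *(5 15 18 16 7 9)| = |(0 9 6 10 4 18 2 5 15 14 11 12)(7 16)| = 12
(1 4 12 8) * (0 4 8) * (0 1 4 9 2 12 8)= [9, 0, 12, 3, 8, 5, 6, 7, 4, 2, 10, 11, 1]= (0 9 2 12 1)(4 8)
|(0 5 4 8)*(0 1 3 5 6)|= 10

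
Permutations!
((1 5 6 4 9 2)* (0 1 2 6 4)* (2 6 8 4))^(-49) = (0 1 5 2 6)(4 8 9)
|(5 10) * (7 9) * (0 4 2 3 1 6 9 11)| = 18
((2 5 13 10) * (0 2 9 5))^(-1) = ((0 2)(5 13 10 9))^(-1) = (0 2)(5 9 10 13)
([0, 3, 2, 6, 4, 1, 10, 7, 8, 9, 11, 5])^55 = [0, 3, 2, 6, 4, 1, 10, 7, 8, 9, 11, 5]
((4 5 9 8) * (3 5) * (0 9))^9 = ((0 9 8 4 3 5))^9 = (0 4)(3 9)(5 8)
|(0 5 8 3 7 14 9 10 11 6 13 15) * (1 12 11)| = |(0 5 8 3 7 14 9 10 1 12 11 6 13 15)| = 14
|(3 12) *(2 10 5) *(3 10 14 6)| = |(2 14 6 3 12 10 5)| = 7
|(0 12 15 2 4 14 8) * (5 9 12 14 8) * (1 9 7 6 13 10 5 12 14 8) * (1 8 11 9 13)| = 18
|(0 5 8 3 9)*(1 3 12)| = |(0 5 8 12 1 3 9)| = 7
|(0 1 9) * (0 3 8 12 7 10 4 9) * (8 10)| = |(0 1)(3 10 4 9)(7 8 12)| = 12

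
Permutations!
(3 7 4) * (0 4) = (0 4 3 7) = [4, 1, 2, 7, 3, 5, 6, 0]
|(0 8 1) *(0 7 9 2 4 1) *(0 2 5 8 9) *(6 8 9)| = |(0 6 8 2 4 1 7)(5 9)| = 14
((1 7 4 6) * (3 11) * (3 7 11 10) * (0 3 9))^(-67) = (0 3 10 9)(1 4 11 6 7) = ((0 3 10 9)(1 11 7 4 6))^(-67)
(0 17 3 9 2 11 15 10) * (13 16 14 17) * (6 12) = (0 13 16 14 17 3 9 2 11 15 10)(6 12) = [13, 1, 11, 9, 4, 5, 12, 7, 8, 2, 0, 15, 6, 16, 17, 10, 14, 3]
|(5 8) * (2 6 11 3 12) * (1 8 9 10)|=5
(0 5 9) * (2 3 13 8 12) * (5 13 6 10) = (0 13 8 12 2 3 6 10 5 9) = [13, 1, 3, 6, 4, 9, 10, 7, 12, 0, 5, 11, 2, 8]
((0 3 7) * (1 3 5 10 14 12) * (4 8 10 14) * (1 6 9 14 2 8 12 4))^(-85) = ((0 5 2 8 10 1 3 7)(4 12 6 9 14))^(-85) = (14)(0 8 3 5 10 7 2 1)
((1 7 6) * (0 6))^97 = (0 6 1 7)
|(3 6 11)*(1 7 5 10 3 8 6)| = 15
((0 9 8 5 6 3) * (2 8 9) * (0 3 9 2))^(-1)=((2 8 5 6 9))^(-1)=(2 9 6 5 8)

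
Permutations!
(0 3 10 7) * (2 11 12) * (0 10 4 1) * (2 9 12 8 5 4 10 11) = (0 3 10 7 11 8 5 4 1)(9 12) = [3, 0, 2, 10, 1, 4, 6, 11, 5, 12, 7, 8, 9]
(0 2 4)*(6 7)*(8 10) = (0 2 4)(6 7)(8 10) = [2, 1, 4, 3, 0, 5, 7, 6, 10, 9, 8]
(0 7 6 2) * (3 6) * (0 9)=(0 7 3 6 2 9)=[7, 1, 9, 6, 4, 5, 2, 3, 8, 0]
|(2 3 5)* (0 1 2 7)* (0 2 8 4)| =4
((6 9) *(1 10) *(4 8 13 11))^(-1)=(1 10)(4 11 13 8)(6 9)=((1 10)(4 8 13 11)(6 9))^(-1)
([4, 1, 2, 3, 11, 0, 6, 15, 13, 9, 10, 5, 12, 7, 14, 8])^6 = [11, 1, 2, 3, 5, 4, 6, 8, 7, 9, 10, 0, 12, 15, 14, 13]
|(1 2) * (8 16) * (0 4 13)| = 6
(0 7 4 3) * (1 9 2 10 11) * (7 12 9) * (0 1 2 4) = (0 12 9 4 3 1 7)(2 10 11) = [12, 7, 10, 1, 3, 5, 6, 0, 8, 4, 11, 2, 9]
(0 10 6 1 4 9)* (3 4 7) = (0 10 6 1 7 3 4 9) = [10, 7, 2, 4, 9, 5, 1, 3, 8, 0, 6]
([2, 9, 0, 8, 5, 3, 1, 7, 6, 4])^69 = (0 2)(1 6 8 3 5 4 9)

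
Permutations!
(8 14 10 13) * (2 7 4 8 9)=(2 7 4 8 14 10 13 9)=[0, 1, 7, 3, 8, 5, 6, 4, 14, 2, 13, 11, 12, 9, 10]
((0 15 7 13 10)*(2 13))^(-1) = ((0 15 7 2 13 10))^(-1) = (0 10 13 2 7 15)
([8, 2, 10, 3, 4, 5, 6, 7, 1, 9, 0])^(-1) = [10, 8, 1, 3, 4, 5, 6, 7, 0, 9, 2]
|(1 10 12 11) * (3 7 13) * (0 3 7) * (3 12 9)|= 14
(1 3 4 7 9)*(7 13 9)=(1 3 4 13 9)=[0, 3, 2, 4, 13, 5, 6, 7, 8, 1, 10, 11, 12, 9]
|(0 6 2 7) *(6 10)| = |(0 10 6 2 7)| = 5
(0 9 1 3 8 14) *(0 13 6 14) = (0 9 1 3 8)(6 14 13) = [9, 3, 2, 8, 4, 5, 14, 7, 0, 1, 10, 11, 12, 6, 13]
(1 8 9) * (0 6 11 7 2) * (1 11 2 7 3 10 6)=(0 1 8 9 11 3 10 6 2)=[1, 8, 0, 10, 4, 5, 2, 7, 9, 11, 6, 3]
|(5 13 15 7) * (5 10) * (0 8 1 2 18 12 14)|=|(0 8 1 2 18 12 14)(5 13 15 7 10)|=35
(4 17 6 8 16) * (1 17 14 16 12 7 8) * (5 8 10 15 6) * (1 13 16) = (1 17 5 8 12 7 10 15 6 13 16 4 14) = [0, 17, 2, 3, 14, 8, 13, 10, 12, 9, 15, 11, 7, 16, 1, 6, 4, 5]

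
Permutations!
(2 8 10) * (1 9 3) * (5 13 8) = (1 9 3)(2 5 13 8 10) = [0, 9, 5, 1, 4, 13, 6, 7, 10, 3, 2, 11, 12, 8]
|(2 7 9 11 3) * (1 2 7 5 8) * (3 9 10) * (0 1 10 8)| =|(0 1 2 5)(3 7 8 10)(9 11)| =4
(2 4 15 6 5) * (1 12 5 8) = (1 12 5 2 4 15 6 8) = [0, 12, 4, 3, 15, 2, 8, 7, 1, 9, 10, 11, 5, 13, 14, 6]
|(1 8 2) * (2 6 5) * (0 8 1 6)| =6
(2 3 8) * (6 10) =[0, 1, 3, 8, 4, 5, 10, 7, 2, 9, 6] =(2 3 8)(6 10)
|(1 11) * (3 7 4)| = |(1 11)(3 7 4)| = 6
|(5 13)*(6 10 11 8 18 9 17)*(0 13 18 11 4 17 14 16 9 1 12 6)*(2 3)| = 30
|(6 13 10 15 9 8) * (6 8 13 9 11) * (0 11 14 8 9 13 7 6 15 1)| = 11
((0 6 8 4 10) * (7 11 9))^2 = (0 8 10 6 4)(7 9 11)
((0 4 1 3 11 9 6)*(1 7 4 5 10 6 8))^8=(1 9 3 8 11)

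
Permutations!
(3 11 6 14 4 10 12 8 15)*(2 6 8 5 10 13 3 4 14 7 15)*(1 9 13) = [0, 9, 6, 11, 1, 10, 7, 15, 2, 13, 12, 8, 5, 3, 14, 4] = (1 9 13 3 11 8 2 6 7 15 4)(5 10 12)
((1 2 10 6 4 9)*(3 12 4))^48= ((1 2 10 6 3 12 4 9))^48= (12)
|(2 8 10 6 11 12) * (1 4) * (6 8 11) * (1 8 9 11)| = 8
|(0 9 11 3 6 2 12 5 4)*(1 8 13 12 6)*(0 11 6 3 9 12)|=12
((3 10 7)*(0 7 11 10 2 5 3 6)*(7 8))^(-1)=((0 8 7 6)(2 5 3)(10 11))^(-1)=(0 6 7 8)(2 3 5)(10 11)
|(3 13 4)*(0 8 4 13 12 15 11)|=|(0 8 4 3 12 15 11)|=7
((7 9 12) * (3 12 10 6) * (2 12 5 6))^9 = (2 10 9 7 12)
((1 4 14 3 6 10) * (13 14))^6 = (1 10 6 3 14 13 4)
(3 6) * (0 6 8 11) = (0 6 3 8 11) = [6, 1, 2, 8, 4, 5, 3, 7, 11, 9, 10, 0]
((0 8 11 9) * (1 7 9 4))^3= ((0 8 11 4 1 7 9))^3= (0 4 9 11 7 8 1)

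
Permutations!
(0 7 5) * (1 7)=(0 1 7 5)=[1, 7, 2, 3, 4, 0, 6, 5]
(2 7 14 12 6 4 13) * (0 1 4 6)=(0 1 4 13 2 7 14 12)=[1, 4, 7, 3, 13, 5, 6, 14, 8, 9, 10, 11, 0, 2, 12]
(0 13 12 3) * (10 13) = (0 10 13 12 3) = [10, 1, 2, 0, 4, 5, 6, 7, 8, 9, 13, 11, 3, 12]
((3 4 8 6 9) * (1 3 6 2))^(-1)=(1 2 8 4 3)(6 9)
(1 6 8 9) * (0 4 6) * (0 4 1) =(0 1 4 6 8 9) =[1, 4, 2, 3, 6, 5, 8, 7, 9, 0]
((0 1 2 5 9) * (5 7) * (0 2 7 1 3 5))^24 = (0 9 7 5 1 3 2)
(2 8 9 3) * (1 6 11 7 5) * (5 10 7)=(1 6 11 5)(2 8 9 3)(7 10)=[0, 6, 8, 2, 4, 1, 11, 10, 9, 3, 7, 5]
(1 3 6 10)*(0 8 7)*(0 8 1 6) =(0 1 3)(6 10)(7 8) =[1, 3, 2, 0, 4, 5, 10, 8, 7, 9, 6]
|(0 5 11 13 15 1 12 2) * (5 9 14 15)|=|(0 9 14 15 1 12 2)(5 11 13)|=21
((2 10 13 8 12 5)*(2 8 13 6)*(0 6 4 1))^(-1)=((13)(0 6 2 10 4 1)(5 8 12))^(-1)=(13)(0 1 4 10 2 6)(5 12 8)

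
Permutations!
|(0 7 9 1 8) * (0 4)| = 6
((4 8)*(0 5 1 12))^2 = (0 1)(5 12)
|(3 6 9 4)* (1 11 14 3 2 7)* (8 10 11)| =11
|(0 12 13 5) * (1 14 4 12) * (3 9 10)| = 21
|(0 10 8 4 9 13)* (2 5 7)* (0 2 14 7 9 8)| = 4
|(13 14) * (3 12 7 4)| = 4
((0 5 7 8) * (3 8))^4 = (0 8 3 7 5)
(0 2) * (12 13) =(0 2)(12 13) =[2, 1, 0, 3, 4, 5, 6, 7, 8, 9, 10, 11, 13, 12]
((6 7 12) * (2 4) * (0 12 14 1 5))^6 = ((0 12 6 7 14 1 5)(2 4))^6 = (0 5 1 14 7 6 12)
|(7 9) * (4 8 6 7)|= |(4 8 6 7 9)|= 5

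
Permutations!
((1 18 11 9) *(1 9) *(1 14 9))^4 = ((1 18 11 14 9))^4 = (1 9 14 11 18)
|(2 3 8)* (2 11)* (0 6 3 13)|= |(0 6 3 8 11 2 13)|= 7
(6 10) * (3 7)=[0, 1, 2, 7, 4, 5, 10, 3, 8, 9, 6]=(3 7)(6 10)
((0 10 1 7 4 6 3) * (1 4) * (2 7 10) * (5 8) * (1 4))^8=(10)(0 7 6)(2 4 3)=((0 2 7 4 6 3)(1 10)(5 8))^8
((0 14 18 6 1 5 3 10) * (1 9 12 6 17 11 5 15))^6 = ((0 14 18 17 11 5 3 10)(1 15)(6 9 12))^6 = (0 3 11 18)(5 17 14 10)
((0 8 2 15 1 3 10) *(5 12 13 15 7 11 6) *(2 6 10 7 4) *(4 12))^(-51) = ((0 8 6 5 4 2 12 13 15 1 3 7 11 10))^(-51) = (0 2 3 8 12 7 6 13 11 5 15 10 4 1)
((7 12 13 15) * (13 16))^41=(7 12 16 13 15)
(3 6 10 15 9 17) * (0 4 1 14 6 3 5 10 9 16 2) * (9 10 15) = (0 4 1 14 6 10 9 17 5 15 16 2) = [4, 14, 0, 3, 1, 15, 10, 7, 8, 17, 9, 11, 12, 13, 6, 16, 2, 5]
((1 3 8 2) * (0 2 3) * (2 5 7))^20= ((0 5 7 2 1)(3 8))^20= (8)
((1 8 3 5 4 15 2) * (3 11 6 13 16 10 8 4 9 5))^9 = (1 4 15 2)(5 9)(6 10)(8 13)(11 16)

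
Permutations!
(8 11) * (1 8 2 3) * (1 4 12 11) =(1 8)(2 3 4 12 11) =[0, 8, 3, 4, 12, 5, 6, 7, 1, 9, 10, 2, 11]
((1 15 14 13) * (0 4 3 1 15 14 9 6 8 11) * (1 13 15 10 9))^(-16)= ((0 4 3 13 10 9 6 8 11)(1 14 15))^(-16)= (0 3 10 6 11 4 13 9 8)(1 15 14)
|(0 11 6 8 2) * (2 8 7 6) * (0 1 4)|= |(0 11 2 1 4)(6 7)|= 10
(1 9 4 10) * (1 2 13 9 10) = (1 10 2 13 9 4) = [0, 10, 13, 3, 1, 5, 6, 7, 8, 4, 2, 11, 12, 9]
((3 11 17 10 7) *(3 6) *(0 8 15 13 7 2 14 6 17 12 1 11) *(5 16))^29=(0 2 13 3 10 15 6 17 8 14 7)(1 12 11)(5 16)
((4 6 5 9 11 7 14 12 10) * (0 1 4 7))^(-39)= (0 6 11 4 9 1 5)(7 14 12 10)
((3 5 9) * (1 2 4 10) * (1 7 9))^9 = ((1 2 4 10 7 9 3 5))^9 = (1 2 4 10 7 9 3 5)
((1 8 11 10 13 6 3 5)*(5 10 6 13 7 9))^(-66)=((13)(1 8 11 6 3 10 7 9 5))^(-66)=(13)(1 7 6)(3 8 9)(5 10 11)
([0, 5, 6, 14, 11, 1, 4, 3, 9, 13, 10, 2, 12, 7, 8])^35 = (1 5)(2 11 4 6)(3 7 13 9 8 14)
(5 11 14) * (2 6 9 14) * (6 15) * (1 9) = (1 9 14 5 11 2 15 6) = [0, 9, 15, 3, 4, 11, 1, 7, 8, 14, 10, 2, 12, 13, 5, 6]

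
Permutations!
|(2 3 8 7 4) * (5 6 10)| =15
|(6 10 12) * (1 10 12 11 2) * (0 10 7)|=6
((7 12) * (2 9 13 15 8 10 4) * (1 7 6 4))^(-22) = ((1 7 12 6 4 2 9 13 15 8 10))^(-22) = (15)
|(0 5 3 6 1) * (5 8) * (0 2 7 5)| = 6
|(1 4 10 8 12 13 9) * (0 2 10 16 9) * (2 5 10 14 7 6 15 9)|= 18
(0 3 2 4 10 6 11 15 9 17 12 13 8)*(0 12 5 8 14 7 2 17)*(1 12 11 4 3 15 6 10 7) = (0 15 9)(1 12 13 14)(2 3 17 5 8 11 6 4 7) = [15, 12, 3, 17, 7, 8, 4, 2, 11, 0, 10, 6, 13, 14, 1, 9, 16, 5]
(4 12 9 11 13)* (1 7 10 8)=(1 7 10 8)(4 12 9 11 13)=[0, 7, 2, 3, 12, 5, 6, 10, 1, 11, 8, 13, 9, 4]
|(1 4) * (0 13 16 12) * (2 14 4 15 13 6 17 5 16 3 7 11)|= 18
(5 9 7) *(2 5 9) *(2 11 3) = (2 5 11 3)(7 9) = [0, 1, 5, 2, 4, 11, 6, 9, 8, 7, 10, 3]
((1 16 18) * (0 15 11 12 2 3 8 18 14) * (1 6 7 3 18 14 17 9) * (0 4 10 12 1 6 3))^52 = ((0 15 11 1 16 17 9 6 7)(2 18 3 8 14 4 10 12))^52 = (0 6 17 1 15 7 9 16 11)(2 14)(3 10)(4 18)(8 12)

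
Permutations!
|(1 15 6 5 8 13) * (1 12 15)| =|(5 8 13 12 15 6)| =6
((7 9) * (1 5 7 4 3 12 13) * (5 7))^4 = ((1 7 9 4 3 12 13))^4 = (1 3 7 12 9 13 4)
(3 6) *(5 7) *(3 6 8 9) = (3 8 9)(5 7) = [0, 1, 2, 8, 4, 7, 6, 5, 9, 3]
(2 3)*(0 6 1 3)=(0 6 1 3 2)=[6, 3, 0, 2, 4, 5, 1]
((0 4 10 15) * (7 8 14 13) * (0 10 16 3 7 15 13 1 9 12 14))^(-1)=((0 4 16 3 7 8)(1 9 12 14)(10 13 15))^(-1)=(0 8 7 3 16 4)(1 14 12 9)(10 15 13)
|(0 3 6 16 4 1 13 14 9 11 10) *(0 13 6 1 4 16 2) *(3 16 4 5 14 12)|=|(0 16 4 5 14 9 11 10 13 12 3 1 6 2)|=14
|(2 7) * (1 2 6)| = 4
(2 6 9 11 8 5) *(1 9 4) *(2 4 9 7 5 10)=(1 7 5 4)(2 6 9 11 8 10)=[0, 7, 6, 3, 1, 4, 9, 5, 10, 11, 2, 8]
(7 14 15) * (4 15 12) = (4 15 7 14 12) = [0, 1, 2, 3, 15, 5, 6, 14, 8, 9, 10, 11, 4, 13, 12, 7]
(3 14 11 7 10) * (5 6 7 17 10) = (3 14 11 17 10)(5 6 7) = [0, 1, 2, 14, 4, 6, 7, 5, 8, 9, 3, 17, 12, 13, 11, 15, 16, 10]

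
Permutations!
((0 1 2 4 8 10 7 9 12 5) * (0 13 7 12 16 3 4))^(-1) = ((0 1 2)(3 4 8 10 12 5 13 7 9 16))^(-1) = (0 2 1)(3 16 9 7 13 5 12 10 8 4)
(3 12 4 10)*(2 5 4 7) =[0, 1, 5, 12, 10, 4, 6, 2, 8, 9, 3, 11, 7] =(2 5 4 10 3 12 7)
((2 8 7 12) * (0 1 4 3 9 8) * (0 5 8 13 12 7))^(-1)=(0 8 5 2 12 13 9 3 4 1)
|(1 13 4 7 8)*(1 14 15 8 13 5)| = 6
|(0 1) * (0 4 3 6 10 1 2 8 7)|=|(0 2 8 7)(1 4 3 6 10)|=20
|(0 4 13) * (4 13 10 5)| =|(0 13)(4 10 5)| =6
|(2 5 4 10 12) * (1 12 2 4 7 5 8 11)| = 14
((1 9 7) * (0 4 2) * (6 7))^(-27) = ((0 4 2)(1 9 6 7))^(-27) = (1 9 6 7)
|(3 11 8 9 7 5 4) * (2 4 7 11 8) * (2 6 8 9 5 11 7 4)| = 8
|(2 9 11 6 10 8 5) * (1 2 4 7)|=10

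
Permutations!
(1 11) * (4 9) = (1 11)(4 9) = [0, 11, 2, 3, 9, 5, 6, 7, 8, 4, 10, 1]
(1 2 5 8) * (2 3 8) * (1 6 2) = [0, 3, 5, 8, 4, 1, 2, 7, 6] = (1 3 8 6 2 5)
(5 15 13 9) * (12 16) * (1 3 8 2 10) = (1 3 8 2 10)(5 15 13 9)(12 16) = [0, 3, 10, 8, 4, 15, 6, 7, 2, 5, 1, 11, 16, 9, 14, 13, 12]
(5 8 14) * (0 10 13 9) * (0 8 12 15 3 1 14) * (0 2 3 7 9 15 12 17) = (0 10 13 15 7 9 8 2 3 1 14 5 17) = [10, 14, 3, 1, 4, 17, 6, 9, 2, 8, 13, 11, 12, 15, 5, 7, 16, 0]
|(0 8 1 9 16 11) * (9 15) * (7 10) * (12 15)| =|(0 8 1 12 15 9 16 11)(7 10)| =8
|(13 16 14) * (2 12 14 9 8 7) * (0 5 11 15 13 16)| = 35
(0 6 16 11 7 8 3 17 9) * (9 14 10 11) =(0 6 16 9)(3 17 14 10 11 7 8) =[6, 1, 2, 17, 4, 5, 16, 8, 3, 0, 11, 7, 12, 13, 10, 15, 9, 14]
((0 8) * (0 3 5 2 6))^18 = (8)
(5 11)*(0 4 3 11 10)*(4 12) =(0 12 4 3 11 5 10) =[12, 1, 2, 11, 3, 10, 6, 7, 8, 9, 0, 5, 4]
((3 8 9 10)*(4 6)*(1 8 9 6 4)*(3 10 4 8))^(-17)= ((10)(1 3 9 4 8 6))^(-17)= (10)(1 3 9 4 8 6)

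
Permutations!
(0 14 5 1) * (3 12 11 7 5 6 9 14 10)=(0 10 3 12 11 7 5 1)(6 9 14)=[10, 0, 2, 12, 4, 1, 9, 5, 8, 14, 3, 7, 11, 13, 6]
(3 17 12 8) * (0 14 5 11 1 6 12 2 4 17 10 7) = (0 14 5 11 1 6 12 8 3 10 7)(2 4 17) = [14, 6, 4, 10, 17, 11, 12, 0, 3, 9, 7, 1, 8, 13, 5, 15, 16, 2]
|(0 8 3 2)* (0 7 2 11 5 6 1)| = |(0 8 3 11 5 6 1)(2 7)| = 14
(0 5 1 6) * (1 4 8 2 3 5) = (0 1 6)(2 3 5 4 8) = [1, 6, 3, 5, 8, 4, 0, 7, 2]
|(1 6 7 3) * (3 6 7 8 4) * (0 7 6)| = |(0 7)(1 6 8 4 3)| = 10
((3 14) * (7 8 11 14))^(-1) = (3 14 11 8 7)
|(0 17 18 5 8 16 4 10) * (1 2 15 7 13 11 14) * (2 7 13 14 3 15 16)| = 36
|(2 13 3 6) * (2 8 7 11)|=7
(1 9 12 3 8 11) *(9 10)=(1 10 9 12 3 8 11)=[0, 10, 2, 8, 4, 5, 6, 7, 11, 12, 9, 1, 3]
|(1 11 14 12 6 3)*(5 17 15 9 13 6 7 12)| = 10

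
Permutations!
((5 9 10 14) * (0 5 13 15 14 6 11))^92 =((0 5 9 10 6 11)(13 15 14))^92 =(0 9 6)(5 10 11)(13 14 15)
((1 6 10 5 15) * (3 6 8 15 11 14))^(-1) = ((1 8 15)(3 6 10 5 11 14))^(-1) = (1 15 8)(3 14 11 5 10 6)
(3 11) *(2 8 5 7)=(2 8 5 7)(3 11)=[0, 1, 8, 11, 4, 7, 6, 2, 5, 9, 10, 3]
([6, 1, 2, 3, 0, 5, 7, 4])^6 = [7, 1, 2, 3, 6, 5, 4, 0]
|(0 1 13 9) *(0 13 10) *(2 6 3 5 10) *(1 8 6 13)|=|(0 8 6 3 5 10)(1 2 13 9)|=12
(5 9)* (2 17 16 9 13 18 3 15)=[0, 1, 17, 15, 4, 13, 6, 7, 8, 5, 10, 11, 12, 18, 14, 2, 9, 16, 3]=(2 17 16 9 5 13 18 3 15)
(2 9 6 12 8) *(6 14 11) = (2 9 14 11 6 12 8) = [0, 1, 9, 3, 4, 5, 12, 7, 2, 14, 10, 6, 8, 13, 11]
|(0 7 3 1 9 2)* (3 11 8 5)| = 9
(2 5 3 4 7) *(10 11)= [0, 1, 5, 4, 7, 3, 6, 2, 8, 9, 11, 10]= (2 5 3 4 7)(10 11)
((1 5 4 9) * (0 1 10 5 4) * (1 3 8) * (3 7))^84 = ((0 7 3 8 1 4 9 10 5))^84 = (0 8 9)(1 10 7)(3 4 5)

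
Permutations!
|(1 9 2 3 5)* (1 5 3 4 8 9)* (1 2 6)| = 6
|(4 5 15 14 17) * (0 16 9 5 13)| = 9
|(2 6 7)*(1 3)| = |(1 3)(2 6 7)| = 6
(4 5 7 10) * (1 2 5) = (1 2 5 7 10 4) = [0, 2, 5, 3, 1, 7, 6, 10, 8, 9, 4]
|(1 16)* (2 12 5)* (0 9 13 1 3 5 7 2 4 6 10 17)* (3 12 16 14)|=|(0 9 13 1 14 3 5 4 6 10 17)(2 16 12 7)|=44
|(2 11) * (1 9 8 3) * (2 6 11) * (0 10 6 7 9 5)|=|(0 10 6 11 7 9 8 3 1 5)|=10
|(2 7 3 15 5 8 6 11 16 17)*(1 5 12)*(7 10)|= 13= |(1 5 8 6 11 16 17 2 10 7 3 15 12)|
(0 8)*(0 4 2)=(0 8 4 2)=[8, 1, 0, 3, 2, 5, 6, 7, 4]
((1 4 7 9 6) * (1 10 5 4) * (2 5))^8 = ((2 5 4 7 9 6 10))^8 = (2 5 4 7 9 6 10)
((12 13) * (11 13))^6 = ((11 13 12))^6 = (13)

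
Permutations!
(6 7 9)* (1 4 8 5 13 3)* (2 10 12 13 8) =(1 4 2 10 12 13 3)(5 8)(6 7 9) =[0, 4, 10, 1, 2, 8, 7, 9, 5, 6, 12, 11, 13, 3]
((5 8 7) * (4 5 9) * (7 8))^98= (4 7)(5 9)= ((4 5 7 9))^98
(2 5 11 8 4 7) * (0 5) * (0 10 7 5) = [0, 1, 10, 3, 5, 11, 6, 2, 4, 9, 7, 8] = (2 10 7)(4 5 11 8)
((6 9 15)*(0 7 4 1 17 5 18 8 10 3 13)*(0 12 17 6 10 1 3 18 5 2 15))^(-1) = (0 9 6 1 8 18 10 15 2 17 12 13 3 4 7) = ((0 7 4 3 13 12 17 2 15 10 18 8 1 6 9))^(-1)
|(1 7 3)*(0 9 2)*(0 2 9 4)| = |(9)(0 4)(1 7 3)| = 6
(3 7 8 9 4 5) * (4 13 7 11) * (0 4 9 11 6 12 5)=(0 4)(3 6 12 5)(7 8 11 9 13)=[4, 1, 2, 6, 0, 3, 12, 8, 11, 13, 10, 9, 5, 7]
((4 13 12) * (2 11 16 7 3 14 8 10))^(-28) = ((2 11 16 7 3 14 8 10)(4 13 12))^(-28) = (2 3)(4 12 13)(7 10)(8 16)(11 14)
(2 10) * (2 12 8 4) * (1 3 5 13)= (1 3 5 13)(2 10 12 8 4)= [0, 3, 10, 5, 2, 13, 6, 7, 4, 9, 12, 11, 8, 1]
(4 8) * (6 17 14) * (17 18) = (4 8)(6 18 17 14) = [0, 1, 2, 3, 8, 5, 18, 7, 4, 9, 10, 11, 12, 13, 6, 15, 16, 14, 17]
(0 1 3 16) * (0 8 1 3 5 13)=(0 3 16 8 1 5 13)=[3, 5, 2, 16, 4, 13, 6, 7, 1, 9, 10, 11, 12, 0, 14, 15, 8]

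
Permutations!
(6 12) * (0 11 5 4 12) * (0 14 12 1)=[11, 0, 2, 3, 1, 4, 14, 7, 8, 9, 10, 5, 6, 13, 12]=(0 11 5 4 1)(6 14 12)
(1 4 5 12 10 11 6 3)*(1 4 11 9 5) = (1 11 6 3 4)(5 12 10 9) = [0, 11, 2, 4, 1, 12, 3, 7, 8, 5, 9, 6, 10]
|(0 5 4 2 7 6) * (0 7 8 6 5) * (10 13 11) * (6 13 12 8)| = |(2 6 7 5 4)(8 13 11 10 12)| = 5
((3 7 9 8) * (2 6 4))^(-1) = ((2 6 4)(3 7 9 8))^(-1) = (2 4 6)(3 8 9 7)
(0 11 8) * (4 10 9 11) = (0 4 10 9 11 8) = [4, 1, 2, 3, 10, 5, 6, 7, 0, 11, 9, 8]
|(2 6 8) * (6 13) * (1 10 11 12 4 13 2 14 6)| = 6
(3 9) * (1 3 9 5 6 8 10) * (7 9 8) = (1 3 5 6 7 9 8 10) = [0, 3, 2, 5, 4, 6, 7, 9, 10, 8, 1]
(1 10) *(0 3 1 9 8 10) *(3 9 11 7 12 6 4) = (0 9 8 10 11 7 12 6 4 3 1) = [9, 0, 2, 1, 3, 5, 4, 12, 10, 8, 11, 7, 6]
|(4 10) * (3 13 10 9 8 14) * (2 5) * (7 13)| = |(2 5)(3 7 13 10 4 9 8 14)| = 8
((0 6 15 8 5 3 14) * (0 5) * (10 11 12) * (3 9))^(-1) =((0 6 15 8)(3 14 5 9)(10 11 12))^(-1) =(0 8 15 6)(3 9 5 14)(10 12 11)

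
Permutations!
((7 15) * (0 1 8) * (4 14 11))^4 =((0 1 8)(4 14 11)(7 15))^4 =(15)(0 1 8)(4 14 11)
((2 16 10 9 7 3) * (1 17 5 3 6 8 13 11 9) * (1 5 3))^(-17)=((1 17 3 2 16 10 5)(6 8 13 11 9 7))^(-17)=(1 16 17 10 3 5 2)(6 8 13 11 9 7)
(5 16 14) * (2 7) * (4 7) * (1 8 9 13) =[0, 8, 4, 3, 7, 16, 6, 2, 9, 13, 10, 11, 12, 1, 5, 15, 14] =(1 8 9 13)(2 4 7)(5 16 14)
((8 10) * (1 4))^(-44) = (10) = ((1 4)(8 10))^(-44)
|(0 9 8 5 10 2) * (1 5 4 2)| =15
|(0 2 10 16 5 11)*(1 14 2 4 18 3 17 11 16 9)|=|(0 4 18 3 17 11)(1 14 2 10 9)(5 16)|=30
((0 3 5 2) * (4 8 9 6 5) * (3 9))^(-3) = (0 6 2 9 5)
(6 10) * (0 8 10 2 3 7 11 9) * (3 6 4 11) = (0 8 10 4 11 9)(2 6)(3 7) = [8, 1, 6, 7, 11, 5, 2, 3, 10, 0, 4, 9]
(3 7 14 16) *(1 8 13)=[0, 8, 2, 7, 4, 5, 6, 14, 13, 9, 10, 11, 12, 1, 16, 15, 3]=(1 8 13)(3 7 14 16)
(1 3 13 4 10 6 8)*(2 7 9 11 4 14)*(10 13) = [0, 3, 7, 10, 13, 5, 8, 9, 1, 11, 6, 4, 12, 14, 2] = (1 3 10 6 8)(2 7 9 11 4 13 14)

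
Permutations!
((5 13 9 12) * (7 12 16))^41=(5 12 7 16 9 13)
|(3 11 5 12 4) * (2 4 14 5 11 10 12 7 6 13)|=|(2 4 3 10 12 14 5 7 6 13)|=10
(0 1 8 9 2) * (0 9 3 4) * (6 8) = (0 1 6 8 3 4)(2 9) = [1, 6, 9, 4, 0, 5, 8, 7, 3, 2]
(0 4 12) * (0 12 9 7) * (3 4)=(12)(0 3 4 9 7)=[3, 1, 2, 4, 9, 5, 6, 0, 8, 7, 10, 11, 12]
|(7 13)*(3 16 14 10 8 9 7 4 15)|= 10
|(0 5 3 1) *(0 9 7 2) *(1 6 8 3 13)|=21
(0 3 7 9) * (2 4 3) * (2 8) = (0 8 2 4 3 7 9) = [8, 1, 4, 7, 3, 5, 6, 9, 2, 0]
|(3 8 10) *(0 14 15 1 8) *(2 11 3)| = 9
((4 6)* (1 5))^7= (1 5)(4 6)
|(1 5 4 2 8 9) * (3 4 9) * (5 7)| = 4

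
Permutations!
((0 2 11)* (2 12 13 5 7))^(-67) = (0 5 11 13 2 12 7)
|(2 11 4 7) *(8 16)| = |(2 11 4 7)(8 16)| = 4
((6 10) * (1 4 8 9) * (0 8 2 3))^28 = ((0 8 9 1 4 2 3)(6 10))^28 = (10)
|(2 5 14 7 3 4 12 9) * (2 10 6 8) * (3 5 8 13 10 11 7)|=|(2 8)(3 4 12 9 11 7 5 14)(6 13 10)|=24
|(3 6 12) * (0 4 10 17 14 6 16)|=|(0 4 10 17 14 6 12 3 16)|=9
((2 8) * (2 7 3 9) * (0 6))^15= ((0 6)(2 8 7 3 9))^15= (9)(0 6)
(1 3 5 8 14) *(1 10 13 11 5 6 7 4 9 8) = [0, 3, 2, 6, 9, 1, 7, 4, 14, 8, 13, 5, 12, 11, 10] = (1 3 6 7 4 9 8 14 10 13 11 5)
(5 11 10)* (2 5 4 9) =[0, 1, 5, 3, 9, 11, 6, 7, 8, 2, 4, 10] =(2 5 11 10 4 9)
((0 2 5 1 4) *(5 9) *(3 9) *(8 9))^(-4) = (0 9)(1 3)(2 5)(4 8)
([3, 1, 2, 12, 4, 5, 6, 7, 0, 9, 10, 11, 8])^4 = [0, 1, 2, 3, 4, 5, 6, 7, 8, 9, 10, 11, 12]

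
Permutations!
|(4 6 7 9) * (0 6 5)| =|(0 6 7 9 4 5)| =6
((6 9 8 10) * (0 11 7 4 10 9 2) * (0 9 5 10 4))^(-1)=((0 11 7)(2 9 8 5 10 6))^(-1)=(0 7 11)(2 6 10 5 8 9)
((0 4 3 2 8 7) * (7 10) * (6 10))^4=((0 4 3 2 8 6 10 7))^4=(0 8)(2 7)(3 10)(4 6)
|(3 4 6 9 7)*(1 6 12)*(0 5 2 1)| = |(0 5 2 1 6 9 7 3 4 12)| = 10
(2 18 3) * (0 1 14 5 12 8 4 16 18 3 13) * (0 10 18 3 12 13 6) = (0 1 14 5 13 10 18 6)(2 12 8 4 16 3) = [1, 14, 12, 2, 16, 13, 0, 7, 4, 9, 18, 11, 8, 10, 5, 15, 3, 17, 6]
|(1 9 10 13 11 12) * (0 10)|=7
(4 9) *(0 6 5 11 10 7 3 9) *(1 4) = [6, 4, 2, 9, 0, 11, 5, 3, 8, 1, 7, 10] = (0 6 5 11 10 7 3 9 1 4)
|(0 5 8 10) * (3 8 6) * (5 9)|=7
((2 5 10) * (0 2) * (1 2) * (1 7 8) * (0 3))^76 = (0 2)(1 3)(5 7)(8 10)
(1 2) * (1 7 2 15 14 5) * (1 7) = [0, 15, 1, 3, 4, 7, 6, 2, 8, 9, 10, 11, 12, 13, 5, 14] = (1 15 14 5 7 2)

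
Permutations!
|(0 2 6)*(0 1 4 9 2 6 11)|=|(0 6 1 4 9 2 11)|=7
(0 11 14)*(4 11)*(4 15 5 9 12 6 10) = (0 15 5 9 12 6 10 4 11 14) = [15, 1, 2, 3, 11, 9, 10, 7, 8, 12, 4, 14, 6, 13, 0, 5]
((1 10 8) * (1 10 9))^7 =((1 9)(8 10))^7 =(1 9)(8 10)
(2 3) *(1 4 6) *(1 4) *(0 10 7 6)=(0 10 7 6 4)(2 3)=[10, 1, 3, 2, 0, 5, 4, 6, 8, 9, 7]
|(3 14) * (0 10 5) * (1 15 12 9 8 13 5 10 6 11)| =10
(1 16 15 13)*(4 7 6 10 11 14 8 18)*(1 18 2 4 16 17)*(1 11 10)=[0, 17, 4, 3, 7, 5, 1, 6, 2, 9, 10, 14, 12, 18, 8, 13, 15, 11, 16]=(1 17 11 14 8 2 4 7 6)(13 18 16 15)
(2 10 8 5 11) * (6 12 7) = (2 10 8 5 11)(6 12 7) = [0, 1, 10, 3, 4, 11, 12, 6, 5, 9, 8, 2, 7]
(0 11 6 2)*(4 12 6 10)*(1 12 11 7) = [7, 12, 0, 3, 11, 5, 2, 1, 8, 9, 4, 10, 6] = (0 7 1 12 6 2)(4 11 10)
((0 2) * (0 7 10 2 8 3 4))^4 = ((0 8 3 4)(2 7 10))^4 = (2 7 10)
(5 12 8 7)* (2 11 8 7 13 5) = (2 11 8 13 5 12 7) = [0, 1, 11, 3, 4, 12, 6, 2, 13, 9, 10, 8, 7, 5]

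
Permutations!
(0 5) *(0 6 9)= (0 5 6 9)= [5, 1, 2, 3, 4, 6, 9, 7, 8, 0]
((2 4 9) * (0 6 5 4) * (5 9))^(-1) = (0 2 9 6)(4 5)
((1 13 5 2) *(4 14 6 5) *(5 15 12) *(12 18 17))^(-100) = ((1 13 4 14 6 15 18 17 12 5 2))^(-100) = (1 2 5 12 17 18 15 6 14 4 13)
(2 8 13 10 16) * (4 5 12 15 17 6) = (2 8 13 10 16)(4 5 12 15 17 6) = [0, 1, 8, 3, 5, 12, 4, 7, 13, 9, 16, 11, 15, 10, 14, 17, 2, 6]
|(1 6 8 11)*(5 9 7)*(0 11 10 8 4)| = |(0 11 1 6 4)(5 9 7)(8 10)| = 30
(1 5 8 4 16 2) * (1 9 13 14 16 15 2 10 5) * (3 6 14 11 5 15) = [0, 1, 9, 6, 3, 8, 14, 7, 4, 13, 15, 5, 12, 11, 16, 2, 10] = (2 9 13 11 5 8 4 3 6 14 16 10 15)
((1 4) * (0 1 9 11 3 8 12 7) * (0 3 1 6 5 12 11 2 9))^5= ((0 6 5 12 7 3 8 11 1 4)(2 9))^5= (0 3)(1 12)(2 9)(4 7)(5 11)(6 8)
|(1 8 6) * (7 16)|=6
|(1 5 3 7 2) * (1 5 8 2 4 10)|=|(1 8 2 5 3 7 4 10)|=8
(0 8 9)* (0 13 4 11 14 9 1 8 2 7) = (0 2 7)(1 8)(4 11 14 9 13) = [2, 8, 7, 3, 11, 5, 6, 0, 1, 13, 10, 14, 12, 4, 9]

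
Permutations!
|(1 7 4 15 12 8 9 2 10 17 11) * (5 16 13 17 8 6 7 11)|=|(1 11)(2 10 8 9)(4 15 12 6 7)(5 16 13 17)|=20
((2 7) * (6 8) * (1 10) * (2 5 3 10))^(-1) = ((1 2 7 5 3 10)(6 8))^(-1) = (1 10 3 5 7 2)(6 8)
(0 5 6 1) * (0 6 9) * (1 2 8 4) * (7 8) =(0 5 9)(1 6 2 7 8 4) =[5, 6, 7, 3, 1, 9, 2, 8, 4, 0]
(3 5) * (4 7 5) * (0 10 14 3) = (0 10 14 3 4 7 5) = [10, 1, 2, 4, 7, 0, 6, 5, 8, 9, 14, 11, 12, 13, 3]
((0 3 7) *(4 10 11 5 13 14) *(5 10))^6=(4 13)(5 14)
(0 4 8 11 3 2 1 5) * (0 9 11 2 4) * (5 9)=(1 9 11 3 4 8 2)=[0, 9, 1, 4, 8, 5, 6, 7, 2, 11, 10, 3]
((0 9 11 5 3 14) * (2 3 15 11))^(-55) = (5 11 15)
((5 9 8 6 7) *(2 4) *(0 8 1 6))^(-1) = ((0 8)(1 6 7 5 9)(2 4))^(-1) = (0 8)(1 9 5 7 6)(2 4)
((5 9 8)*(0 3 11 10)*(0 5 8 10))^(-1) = (0 11 3)(5 10 9)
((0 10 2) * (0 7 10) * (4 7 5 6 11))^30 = ((2 5 6 11 4 7 10))^30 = (2 6 4 10 5 11 7)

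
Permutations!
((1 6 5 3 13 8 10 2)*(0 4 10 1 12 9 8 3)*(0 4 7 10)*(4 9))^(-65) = (0 7 10 2 12 4)(3 13)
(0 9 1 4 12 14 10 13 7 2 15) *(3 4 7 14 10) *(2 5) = (0 9 1 7 5 2 15)(3 4 12 10 13 14) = [9, 7, 15, 4, 12, 2, 6, 5, 8, 1, 13, 11, 10, 14, 3, 0]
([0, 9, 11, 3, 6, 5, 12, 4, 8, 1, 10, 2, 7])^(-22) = [0, 1, 2, 3, 12, 5, 7, 6, 8, 9, 10, 11, 4]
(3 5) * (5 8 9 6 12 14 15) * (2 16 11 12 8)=(2 16 11 12 14 15 5 3)(6 8 9)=[0, 1, 16, 2, 4, 3, 8, 7, 9, 6, 10, 12, 14, 13, 15, 5, 11]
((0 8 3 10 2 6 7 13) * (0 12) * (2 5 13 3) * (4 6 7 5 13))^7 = ((0 8 2 7 3 10 13 12)(4 6 5))^7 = (0 12 13 10 3 7 2 8)(4 6 5)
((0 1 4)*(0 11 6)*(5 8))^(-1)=(0 6 11 4 1)(5 8)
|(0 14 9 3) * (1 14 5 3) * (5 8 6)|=15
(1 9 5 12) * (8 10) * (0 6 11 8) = (0 6 11 8 10)(1 9 5 12) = [6, 9, 2, 3, 4, 12, 11, 7, 10, 5, 0, 8, 1]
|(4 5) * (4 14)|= |(4 5 14)|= 3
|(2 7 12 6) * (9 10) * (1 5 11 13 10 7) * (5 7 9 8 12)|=|(1 7 5 11 13 10 8 12 6 2)|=10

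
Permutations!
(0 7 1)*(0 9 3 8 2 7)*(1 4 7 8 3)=(1 9)(2 8)(4 7)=[0, 9, 8, 3, 7, 5, 6, 4, 2, 1]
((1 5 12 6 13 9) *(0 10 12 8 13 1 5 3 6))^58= (0 10 12)(1 3 6)(5 13)(8 9)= ((0 10 12)(1 3 6)(5 8 13 9))^58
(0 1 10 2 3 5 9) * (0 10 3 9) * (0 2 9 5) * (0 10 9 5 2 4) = (0 1 3 10 5 4) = [1, 3, 2, 10, 0, 4, 6, 7, 8, 9, 5]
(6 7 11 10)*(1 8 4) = (1 8 4)(6 7 11 10) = [0, 8, 2, 3, 1, 5, 7, 11, 4, 9, 6, 10]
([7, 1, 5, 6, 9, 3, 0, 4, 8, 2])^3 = [9, 1, 6, 7, 5, 0, 4, 2, 8, 3]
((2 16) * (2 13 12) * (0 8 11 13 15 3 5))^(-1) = ((0 8 11 13 12 2 16 15 3 5))^(-1) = (0 5 3 15 16 2 12 13 11 8)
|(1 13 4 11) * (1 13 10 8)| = |(1 10 8)(4 11 13)| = 3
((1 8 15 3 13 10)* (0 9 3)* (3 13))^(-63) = (15)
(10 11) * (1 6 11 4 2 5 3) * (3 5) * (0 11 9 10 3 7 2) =(0 11 3 1 6 9 10 4)(2 7) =[11, 6, 7, 1, 0, 5, 9, 2, 8, 10, 4, 3]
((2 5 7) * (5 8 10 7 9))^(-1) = ((2 8 10 7)(5 9))^(-1) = (2 7 10 8)(5 9)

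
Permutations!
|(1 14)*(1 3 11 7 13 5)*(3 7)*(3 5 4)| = 8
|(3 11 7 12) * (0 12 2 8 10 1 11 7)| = |(0 12 3 7 2 8 10 1 11)| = 9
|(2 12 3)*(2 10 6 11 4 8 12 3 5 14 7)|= 11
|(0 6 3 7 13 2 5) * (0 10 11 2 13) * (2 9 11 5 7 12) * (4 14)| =6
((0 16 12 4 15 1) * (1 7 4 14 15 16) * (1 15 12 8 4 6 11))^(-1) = ((0 15 7 6 11 1)(4 16 8)(12 14))^(-1) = (0 1 11 6 7 15)(4 8 16)(12 14)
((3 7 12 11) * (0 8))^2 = ((0 8)(3 7 12 11))^2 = (3 12)(7 11)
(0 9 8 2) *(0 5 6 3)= [9, 1, 5, 0, 4, 6, 3, 7, 2, 8]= (0 9 8 2 5 6 3)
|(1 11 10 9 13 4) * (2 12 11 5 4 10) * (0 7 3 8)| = |(0 7 3 8)(1 5 4)(2 12 11)(9 13 10)| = 12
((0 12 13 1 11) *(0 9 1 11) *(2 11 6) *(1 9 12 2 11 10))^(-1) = (0 1 10 2)(6 13 12 11)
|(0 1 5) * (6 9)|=|(0 1 5)(6 9)|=6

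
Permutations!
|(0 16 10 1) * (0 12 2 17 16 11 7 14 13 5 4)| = |(0 11 7 14 13 5 4)(1 12 2 17 16 10)| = 42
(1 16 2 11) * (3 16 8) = (1 8 3 16 2 11) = [0, 8, 11, 16, 4, 5, 6, 7, 3, 9, 10, 1, 12, 13, 14, 15, 2]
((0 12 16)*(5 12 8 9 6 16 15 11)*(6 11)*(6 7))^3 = (0 11 15 16 9 12 6 8 5 7)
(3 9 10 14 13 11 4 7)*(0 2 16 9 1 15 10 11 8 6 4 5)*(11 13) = (0 2 16 9 13 8 6 4 7 3 1 15 10 14 11 5) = [2, 15, 16, 1, 7, 0, 4, 3, 6, 13, 14, 5, 12, 8, 11, 10, 9]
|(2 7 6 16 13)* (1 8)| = 10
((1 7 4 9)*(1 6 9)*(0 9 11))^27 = ((0 9 6 11)(1 7 4))^27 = (0 11 6 9)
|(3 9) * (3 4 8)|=|(3 9 4 8)|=4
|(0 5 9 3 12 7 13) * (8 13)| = 8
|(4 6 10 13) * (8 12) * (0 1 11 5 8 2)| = |(0 1 11 5 8 12 2)(4 6 10 13)| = 28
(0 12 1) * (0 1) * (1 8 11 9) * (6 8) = (0 12)(1 6 8 11 9) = [12, 6, 2, 3, 4, 5, 8, 7, 11, 1, 10, 9, 0]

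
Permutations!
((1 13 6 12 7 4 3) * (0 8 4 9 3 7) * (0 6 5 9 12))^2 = ((0 8 4 7 12 6)(1 13 5 9 3))^2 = (0 4 12)(1 5 3 13 9)(6 8 7)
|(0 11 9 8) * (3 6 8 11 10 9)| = |(0 10 9 11 3 6 8)| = 7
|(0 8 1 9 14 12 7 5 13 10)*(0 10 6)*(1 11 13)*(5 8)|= |(0 5 1 9 14 12 7 8 11 13 6)|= 11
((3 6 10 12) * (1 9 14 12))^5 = ((1 9 14 12 3 6 10))^5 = (1 6 12 9 10 3 14)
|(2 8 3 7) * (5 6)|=|(2 8 3 7)(5 6)|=4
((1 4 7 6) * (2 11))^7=((1 4 7 6)(2 11))^7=(1 6 7 4)(2 11)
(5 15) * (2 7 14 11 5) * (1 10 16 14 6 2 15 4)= [0, 10, 7, 3, 1, 4, 2, 6, 8, 9, 16, 5, 12, 13, 11, 15, 14]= (1 10 16 14 11 5 4)(2 7 6)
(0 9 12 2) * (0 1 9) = (1 9 12 2) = [0, 9, 1, 3, 4, 5, 6, 7, 8, 12, 10, 11, 2]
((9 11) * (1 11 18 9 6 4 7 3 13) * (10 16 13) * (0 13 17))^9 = ((0 13 1 11 6 4 7 3 10 16 17)(9 18))^9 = (0 16 3 4 11 13 17 10 7 6 1)(9 18)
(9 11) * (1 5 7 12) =[0, 5, 2, 3, 4, 7, 6, 12, 8, 11, 10, 9, 1] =(1 5 7 12)(9 11)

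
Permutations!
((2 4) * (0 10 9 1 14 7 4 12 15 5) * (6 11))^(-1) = (0 5 15 12 2 4 7 14 1 9 10)(6 11)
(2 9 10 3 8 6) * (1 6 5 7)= (1 6 2 9 10 3 8 5 7)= [0, 6, 9, 8, 4, 7, 2, 1, 5, 10, 3]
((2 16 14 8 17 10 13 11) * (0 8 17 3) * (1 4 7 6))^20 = (0 3 8)(2 11 13 10 17 14 16)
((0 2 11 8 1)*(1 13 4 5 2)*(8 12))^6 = (2 5 4 13 8 12 11)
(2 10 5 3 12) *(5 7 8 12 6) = (2 10 7 8 12)(3 6 5) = [0, 1, 10, 6, 4, 3, 5, 8, 12, 9, 7, 11, 2]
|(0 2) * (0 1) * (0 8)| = |(0 2 1 8)| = 4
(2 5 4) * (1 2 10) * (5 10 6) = (1 2 10)(4 6 5) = [0, 2, 10, 3, 6, 4, 5, 7, 8, 9, 1]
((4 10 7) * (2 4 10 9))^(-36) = (10)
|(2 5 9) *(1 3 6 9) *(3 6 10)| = 10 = |(1 6 9 2 5)(3 10)|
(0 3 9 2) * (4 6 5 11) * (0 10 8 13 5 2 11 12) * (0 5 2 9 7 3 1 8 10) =(0 1 8 13 2)(3 7)(4 6 9 11)(5 12) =[1, 8, 0, 7, 6, 12, 9, 3, 13, 11, 10, 4, 5, 2]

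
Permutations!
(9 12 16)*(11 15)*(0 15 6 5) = (0 15 11 6 5)(9 12 16) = [15, 1, 2, 3, 4, 0, 5, 7, 8, 12, 10, 6, 16, 13, 14, 11, 9]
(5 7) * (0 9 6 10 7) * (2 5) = (0 9 6 10 7 2 5) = [9, 1, 5, 3, 4, 0, 10, 2, 8, 6, 7]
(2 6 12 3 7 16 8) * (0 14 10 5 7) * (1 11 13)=(0 14 10 5 7 16 8 2 6 12 3)(1 11 13)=[14, 11, 6, 0, 4, 7, 12, 16, 2, 9, 5, 13, 3, 1, 10, 15, 8]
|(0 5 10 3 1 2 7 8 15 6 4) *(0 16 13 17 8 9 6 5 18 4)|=|(0 18 4 16 13 17 8 15 5 10 3 1 2 7 9 6)|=16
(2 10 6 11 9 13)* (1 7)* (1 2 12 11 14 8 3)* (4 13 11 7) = (1 4 13 12 7 2 10 6 14 8 3)(9 11) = [0, 4, 10, 1, 13, 5, 14, 2, 3, 11, 6, 9, 7, 12, 8]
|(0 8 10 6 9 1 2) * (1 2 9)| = |(0 8 10 6 1 9 2)| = 7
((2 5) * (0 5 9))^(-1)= ((0 5 2 9))^(-1)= (0 9 2 5)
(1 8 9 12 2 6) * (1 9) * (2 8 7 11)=[0, 7, 6, 3, 4, 5, 9, 11, 1, 12, 10, 2, 8]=(1 7 11 2 6 9 12 8)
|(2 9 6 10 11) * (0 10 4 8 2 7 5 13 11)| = |(0 10)(2 9 6 4 8)(5 13 11 7)| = 20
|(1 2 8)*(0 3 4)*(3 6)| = |(0 6 3 4)(1 2 8)| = 12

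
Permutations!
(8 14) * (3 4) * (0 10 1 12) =(0 10 1 12)(3 4)(8 14) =[10, 12, 2, 4, 3, 5, 6, 7, 14, 9, 1, 11, 0, 13, 8]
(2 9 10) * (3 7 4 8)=(2 9 10)(3 7 4 8)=[0, 1, 9, 7, 8, 5, 6, 4, 3, 10, 2]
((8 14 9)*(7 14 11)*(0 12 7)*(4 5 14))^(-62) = ((0 12 7 4 5 14 9 8 11))^(-62) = (0 12 7 4 5 14 9 8 11)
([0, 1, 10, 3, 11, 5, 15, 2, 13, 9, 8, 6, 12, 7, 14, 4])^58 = (2 13 10 7 8)(4 6)(11 15)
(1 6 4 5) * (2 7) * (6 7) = (1 7 2 6 4 5) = [0, 7, 6, 3, 5, 1, 4, 2]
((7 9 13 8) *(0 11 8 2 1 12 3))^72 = (0 8 9 2 12)(1 3 11 7 13) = ((0 11 8 7 9 13 2 1 12 3))^72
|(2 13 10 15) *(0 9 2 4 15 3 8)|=|(0 9 2 13 10 3 8)(4 15)|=14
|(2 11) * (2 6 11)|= 2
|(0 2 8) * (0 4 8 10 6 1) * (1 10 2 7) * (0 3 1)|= 2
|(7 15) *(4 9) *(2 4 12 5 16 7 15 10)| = 8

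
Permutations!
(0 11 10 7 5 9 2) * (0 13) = [11, 1, 13, 3, 4, 9, 6, 5, 8, 2, 7, 10, 12, 0] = (0 11 10 7 5 9 2 13)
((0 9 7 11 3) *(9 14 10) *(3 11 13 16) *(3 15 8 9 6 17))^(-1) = (0 3 17 6 10 14)(7 9 8 15 16 13)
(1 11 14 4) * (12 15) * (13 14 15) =(1 11 15 12 13 14 4) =[0, 11, 2, 3, 1, 5, 6, 7, 8, 9, 10, 15, 13, 14, 4, 12]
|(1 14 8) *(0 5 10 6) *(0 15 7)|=|(0 5 10 6 15 7)(1 14 8)|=6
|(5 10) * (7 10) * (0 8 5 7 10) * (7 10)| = |(10)(0 8 5 7)| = 4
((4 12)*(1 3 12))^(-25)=(1 4 12 3)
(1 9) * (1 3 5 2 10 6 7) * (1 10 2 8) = [0, 9, 2, 5, 4, 8, 7, 10, 1, 3, 6] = (1 9 3 5 8)(6 7 10)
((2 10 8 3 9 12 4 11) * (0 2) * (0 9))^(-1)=((0 2 10 8 3)(4 11 9 12))^(-1)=(0 3 8 10 2)(4 12 9 11)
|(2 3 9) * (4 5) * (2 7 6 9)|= 6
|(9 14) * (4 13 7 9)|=5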